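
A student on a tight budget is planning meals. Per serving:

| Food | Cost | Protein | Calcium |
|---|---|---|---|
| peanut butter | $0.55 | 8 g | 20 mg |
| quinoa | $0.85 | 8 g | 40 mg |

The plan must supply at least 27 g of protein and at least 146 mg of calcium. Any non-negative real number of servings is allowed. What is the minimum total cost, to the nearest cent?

Check every corner: each single food scaled to meet both minima, and each pair solved so both constraints bind.
peanut butter only: max(27/8, 146/20) = 7.3 servings → $4.01.
quinoa only: max(27/8, 146/40) = 3.65 servings → $3.10.
peanut butter + quinoa: the both-tight solution has a negative serving — not a feasible corner.
So the least-cost plan costs $3.10.

$3.10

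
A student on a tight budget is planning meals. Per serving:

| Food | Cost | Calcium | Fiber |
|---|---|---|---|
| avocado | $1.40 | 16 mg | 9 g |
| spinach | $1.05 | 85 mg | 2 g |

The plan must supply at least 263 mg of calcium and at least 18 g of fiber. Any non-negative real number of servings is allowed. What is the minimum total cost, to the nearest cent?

$4.90

Two binding constraints pin down two serving amounts, so the optimal mix uses at most two foods. The candidates are each food alone (scaled to the tighter of calcium/fiber) and each pair with both constraints tight.
avocado only: max(263/16, 18/9) = 16.44 servings → $23.01.
spinach only: max(263/85, 18/2) = 9 servings → $9.45.
avocado + spinach with both tight: 1.37 servings and 2.836 servings → $4.90.
The minimum over all feasible corners is $4.90.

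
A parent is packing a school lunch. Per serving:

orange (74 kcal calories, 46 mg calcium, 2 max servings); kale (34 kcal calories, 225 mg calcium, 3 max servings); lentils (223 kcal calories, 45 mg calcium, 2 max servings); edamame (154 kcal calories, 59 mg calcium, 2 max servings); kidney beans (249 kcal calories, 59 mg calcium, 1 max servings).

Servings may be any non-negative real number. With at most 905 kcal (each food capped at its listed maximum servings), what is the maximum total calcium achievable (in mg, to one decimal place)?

963.8 mg

Calcium per kcal: kale 6.618, orange 0.6216, edamame 0.3831, kidney beans 0.2369, lentils 0.2018.
Take 3 servings of kale: uses 102 kcal, +675.0 mg calcium (running total 675.0 mg).
Take 2 servings of orange: uses 148 kcal, +92.0 mg calcium (running total 767.0 mg).
Take 2 servings of edamame: uses 308 kcal, +118.0 mg calcium (running total 885.0 mg).
Take 1 serving of kidney beans: uses 249 kcal, +59.0 mg calcium (running total 944.0 mg).
Take 0.4395 servings of lentils: uses 98 kcal, +19.8 mg calcium (running total 963.8 mg).
Greedy by best ratio exhausts the calories allowance optimally: 963.8 mg.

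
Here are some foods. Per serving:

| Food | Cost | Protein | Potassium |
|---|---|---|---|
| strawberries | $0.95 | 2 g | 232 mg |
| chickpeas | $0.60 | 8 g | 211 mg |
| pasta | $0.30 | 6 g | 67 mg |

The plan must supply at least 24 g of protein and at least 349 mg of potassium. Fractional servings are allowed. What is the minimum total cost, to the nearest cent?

$1.33

strawberries only: max(24/2, 349/232) = 12 servings → $11.40.
chickpeas only: max(24/8, 349/211) = 3 servings → $1.80.
pasta only: max(24/6, 349/67) = 5.209 servings → $1.56.
strawberries + chickpeas: intersection lies outside the first quadrant.
strawberries + pasta with both tight: 0.3863 servings and 3.871 servings → $1.53.
chickpeas + pasta with both tight: 0.6658 servings and 3.112 servings → $1.33.
So the least-cost plan costs $1.33.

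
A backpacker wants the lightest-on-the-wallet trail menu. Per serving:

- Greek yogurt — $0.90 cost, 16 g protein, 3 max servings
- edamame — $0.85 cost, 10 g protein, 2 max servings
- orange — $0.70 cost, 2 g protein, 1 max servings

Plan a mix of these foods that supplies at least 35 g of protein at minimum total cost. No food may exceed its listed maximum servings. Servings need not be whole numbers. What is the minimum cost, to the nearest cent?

$1.97

Cost per g of protein: Greek yogurt $0.0563, edamame $0.0850, orange $0.3500.
Take 2.188 servings of Greek yogurt: +35.0 g protein for $1.97 (total $1.97, still need 0.0 g).
Greedy by cheapest-per-g is optimal for a single linear constraint, so the minimum cost is $1.97.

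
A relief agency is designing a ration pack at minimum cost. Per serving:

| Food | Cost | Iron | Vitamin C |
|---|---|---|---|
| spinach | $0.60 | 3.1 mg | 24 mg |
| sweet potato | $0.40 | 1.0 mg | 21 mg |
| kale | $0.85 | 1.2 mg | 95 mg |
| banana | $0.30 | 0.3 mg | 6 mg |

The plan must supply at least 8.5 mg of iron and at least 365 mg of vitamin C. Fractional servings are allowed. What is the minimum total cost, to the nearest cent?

$3.80

This is a tiny linear program; its minimum lies at a vertex of the feasible set. List the vertices and price them.
spinach only: max(8.5/3.1, 365/24) = 15.21 servings → $9.12.
sweet potato only: max(8.5/1.0, 365/21) = 17.38 servings → $6.95.
kale only: max(8.5/1.2, 365/95) = 7.083 servings → $6.02.
banana only: max(8.5/0.3, 365/6) = 60.83 servings → $18.25.
spinach + sweet potato with both targets exact would need a negative amount; discard.
spinach + kale with both tight: 1.391 servings and 3.491 servings → $3.80.
spinach + banana: intersection lies outside the first quadrant.
sweet potato + kale with both tight: 5.294 servings and 2.672 servings → $4.39.
sweet potato + banana: intersection lies outside the first quadrant.
kale + banana with both tight: 2.746 servings and 17.35 servings → $7.54.
So the least-cost plan costs $3.80.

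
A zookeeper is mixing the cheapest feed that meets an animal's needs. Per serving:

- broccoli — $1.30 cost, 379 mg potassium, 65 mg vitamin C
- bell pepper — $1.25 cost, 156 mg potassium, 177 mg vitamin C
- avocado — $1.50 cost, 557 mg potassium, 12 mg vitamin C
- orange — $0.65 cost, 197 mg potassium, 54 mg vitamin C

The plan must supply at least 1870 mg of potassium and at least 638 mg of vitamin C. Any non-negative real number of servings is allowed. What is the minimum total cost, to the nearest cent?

An LP optimum is at a vertex; with two nutrient constraints at most two foods are used. Check each candidate.
broccoli only: max(1870/379, 638/65) = 9.815 servings → $12.76.
bell pepper only: max(1870/156, 638/177) = 11.99 servings → $14.98.
avocado only: max(1870/557, 638/12) = 53.17 servings → $79.75.
orange only: max(1870/197, 638/54) = 11.81 servings → $7.68.
broccoli + bell pepper with both tight: 4.065 servings and 2.112 servings → $7.92.
broccoli + avocado with both targets exact would need a negative amount; discard.
broccoli + orange: the both-tight solution has a negative serving — not a feasible corner.
bell pepper + avocado with both tight: 3.442 servings and 2.393 servings → $7.89.
bell pepper + orange with both tight: 0.9342 servings and 8.753 servings → $6.86.
avocado + orange with both targets exact would need a negative amount; discard.
So the least-cost plan costs $6.86.

$6.86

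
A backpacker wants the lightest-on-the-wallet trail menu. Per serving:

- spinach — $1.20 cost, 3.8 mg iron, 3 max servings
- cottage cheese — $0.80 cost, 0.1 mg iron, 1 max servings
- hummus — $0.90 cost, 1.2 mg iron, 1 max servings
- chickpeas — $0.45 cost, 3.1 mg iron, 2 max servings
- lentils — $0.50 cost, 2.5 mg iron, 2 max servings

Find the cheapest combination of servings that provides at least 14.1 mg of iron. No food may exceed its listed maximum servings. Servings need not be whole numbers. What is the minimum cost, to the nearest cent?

$2.82

Cost per mg of iron: chickpeas $0.1452, lentils $0.2000, spinach $0.3158, hummus $0.7500, cottage cheese $8.0000.
Take 2 servings of chickpeas: +6.2 mg iron for $0.90 (total $0.90, still need 7.9 mg).
Take 2 servings of lentils: +5.0 mg iron for $1.00 (total $1.90, still need 2.9 mg).
Take 0.7632 servings of spinach: +2.9 mg iron for $0.92 (total $2.82, still need 0.0 mg).
Filling from the cheapest source first is optimal under one linear minimum: $2.82.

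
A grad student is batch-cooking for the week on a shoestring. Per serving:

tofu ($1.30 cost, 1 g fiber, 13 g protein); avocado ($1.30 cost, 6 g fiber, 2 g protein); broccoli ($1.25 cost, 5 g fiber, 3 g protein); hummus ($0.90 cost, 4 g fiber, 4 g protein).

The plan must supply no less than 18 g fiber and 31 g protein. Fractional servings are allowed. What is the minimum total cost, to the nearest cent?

tofu only: max(18/1, 31/13) = 18 servings → $23.40.
avocado only: max(18/6, 31/2) = 15.5 servings → $20.15.
broccoli only: max(18/5, 31/3) = 10.33 servings → $12.92.
hummus only: max(18/4, 31/4) = 7.75 servings → $6.97.
tofu + avocado with both tight: 1.974 servings and 2.671 servings → $6.04.
tofu + broccoli with both tight: 1.629 servings and 3.274 servings → $6.21.
tofu + hummus with both tight: 1.083 servings and 4.229 servings → $5.21.
avocado + broccoli with both targets exact would need a negative amount; discard.
avocado + hummus: intersection lies outside the first quadrant.
broccoli + hummus: intersection lies outside the first quadrant.
The minimum over all feasible corners is $5.21.

$5.21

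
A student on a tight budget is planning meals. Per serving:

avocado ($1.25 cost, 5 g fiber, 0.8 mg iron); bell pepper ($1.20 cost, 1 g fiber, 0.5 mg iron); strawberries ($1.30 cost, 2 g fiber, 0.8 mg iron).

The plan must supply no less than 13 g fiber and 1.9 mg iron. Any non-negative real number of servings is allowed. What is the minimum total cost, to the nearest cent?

$3.25

For a min-cost LP with two ≥-constraints, a basic feasible solution has at most two positive variables.
avocado only: max(13/5, 1.9/0.8) = 2.6 servings → $3.25.
bell pepper only: max(13/1, 1.9/0.5) = 13 servings → $15.60.
strawberries only: max(13/2, 1.9/0.8) = 6.5 servings → $8.45.
avocado + bell pepper: the both-tight solution has a negative serving — not a feasible corner.
avocado + strawberries: intersection lies outside the first quadrant.
bell pepper + strawberries: intersection lies outside the first quadrant.
So the least-cost plan costs $3.25.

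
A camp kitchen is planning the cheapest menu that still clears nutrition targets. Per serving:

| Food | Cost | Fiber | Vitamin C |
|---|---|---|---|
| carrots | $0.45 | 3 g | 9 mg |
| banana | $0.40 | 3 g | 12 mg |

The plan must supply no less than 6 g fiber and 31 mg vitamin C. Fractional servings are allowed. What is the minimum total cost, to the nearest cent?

carrots only: max(6/3, 31/9) = 3.444 servings → $1.55.
banana only: max(6/3, 31/12) = 2.583 servings → $1.03.
carrots + banana: the both-tight solution has a negative serving — not a feasible corner.
So the least-cost plan costs $1.03.

$1.03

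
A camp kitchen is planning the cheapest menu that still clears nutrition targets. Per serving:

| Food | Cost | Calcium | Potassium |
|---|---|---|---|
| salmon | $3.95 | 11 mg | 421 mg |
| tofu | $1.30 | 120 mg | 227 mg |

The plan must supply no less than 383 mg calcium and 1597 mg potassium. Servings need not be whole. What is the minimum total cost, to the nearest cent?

$9.15

Two binding constraints pin down two serving amounts, so the optimal mix uses at most two foods. The candidates are each food alone (scaled to the tighter of calcium/potassium) and each pair with both constraints tight.
salmon only: max(383/11, 1597/421) = 34.82 servings → $137.53.
tofu only: max(383/120, 1597/227) = 7.035 servings → $9.15.
salmon + tofu with both tight: 2.18 servings and 2.992 servings → $12.50.
The minimum over all feasible corners is $9.15.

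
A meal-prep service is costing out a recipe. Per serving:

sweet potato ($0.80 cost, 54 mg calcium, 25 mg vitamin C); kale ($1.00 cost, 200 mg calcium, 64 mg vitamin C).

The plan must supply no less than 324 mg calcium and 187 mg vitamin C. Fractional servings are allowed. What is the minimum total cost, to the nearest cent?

$2.92

sweet potato only: max(324/54, 187/25) = 7.48 servings → $5.98.
kale only: max(324/200, 187/64) = 2.922 servings → $2.92.
sweet potato + kale with both targets exact would need a negative amount; discard.
The minimum over all feasible corners is $2.92.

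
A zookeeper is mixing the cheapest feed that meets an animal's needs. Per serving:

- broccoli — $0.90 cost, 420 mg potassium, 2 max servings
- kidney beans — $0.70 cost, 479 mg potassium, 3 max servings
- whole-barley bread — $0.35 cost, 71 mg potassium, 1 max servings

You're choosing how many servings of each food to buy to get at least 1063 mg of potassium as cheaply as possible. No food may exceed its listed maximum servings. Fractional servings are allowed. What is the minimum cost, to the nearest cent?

$1.55

Cost per mg of potassium: kidney beans $0.0015, broccoli $0.0021, whole-barley bread $0.0049.
Take 2.219 servings of kidney beans: +1063.0 mg potassium for $1.55 (total $1.55, still need 0.0 mg).
Greedy by cheapest-per-mg is optimal for a single linear constraint, so the minimum cost is $1.55.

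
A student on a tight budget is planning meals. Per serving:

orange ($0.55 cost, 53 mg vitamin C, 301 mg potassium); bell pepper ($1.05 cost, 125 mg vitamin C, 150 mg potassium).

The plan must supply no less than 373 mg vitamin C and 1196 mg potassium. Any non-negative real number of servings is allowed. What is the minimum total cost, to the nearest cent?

Check every corner: each single food scaled to meet both minima, and each pair solved so both constraints bind.
orange only: max(373/53, 1196/301) = 7.038 servings → $3.87.
bell pepper only: max(373/125, 1196/150) = 7.973 servings → $8.37.
orange + bell pepper with both tight: 3.152 servings and 1.647 servings → $3.46.
The minimum over all feasible corners is $3.46.

$3.46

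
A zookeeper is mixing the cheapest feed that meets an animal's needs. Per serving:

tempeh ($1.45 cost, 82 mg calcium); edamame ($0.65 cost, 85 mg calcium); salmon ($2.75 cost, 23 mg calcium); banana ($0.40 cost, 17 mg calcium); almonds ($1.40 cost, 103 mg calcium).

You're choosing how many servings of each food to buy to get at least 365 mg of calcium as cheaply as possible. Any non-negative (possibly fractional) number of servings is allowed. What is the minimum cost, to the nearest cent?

$2.79

Cost per mg of calcium: edamame $0.0076, almonds $0.0136, tempeh $0.0177, banana $0.0235, salmon $0.1196.
With no serving limits, use only edamame: 365 mg / 85 mg = 4.294 servings × $0.65 = $2.79.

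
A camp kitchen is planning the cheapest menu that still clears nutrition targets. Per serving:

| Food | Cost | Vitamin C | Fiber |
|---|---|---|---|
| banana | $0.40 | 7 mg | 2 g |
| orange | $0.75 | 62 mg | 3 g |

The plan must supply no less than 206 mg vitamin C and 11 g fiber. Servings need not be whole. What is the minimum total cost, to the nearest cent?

$2.69

Two binding constraints pin down two serving amounts, so the optimal mix uses at most two foods. The candidates are each food alone (scaled to the tighter of vitamin C/fiber) and each pair with both constraints tight.
banana only: max(206/7, 11/2) = 29.43 servings → $11.77.
orange only: max(206/62, 11/3) = 3.667 servings → $2.75.
banana + orange with both tight: 0.6214 servings and 3.252 servings → $2.69.
So the least-cost plan costs $2.69.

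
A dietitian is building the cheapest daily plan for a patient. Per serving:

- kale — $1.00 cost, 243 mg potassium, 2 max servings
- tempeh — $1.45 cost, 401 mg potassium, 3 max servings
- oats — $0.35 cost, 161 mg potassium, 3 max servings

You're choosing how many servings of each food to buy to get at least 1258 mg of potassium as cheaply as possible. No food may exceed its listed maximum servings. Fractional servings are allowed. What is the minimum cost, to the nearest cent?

Cost per mg of potassium: oats $0.0022, tempeh $0.0036, kale $0.0041.
Take 3 servings of oats: +483.0 mg potassium for $1.05 (total $1.05, still need 775.0 mg).
Take 1.933 servings of tempeh: +775.0 mg potassium for $2.80 (total $3.85, still need 0.0 mg).
Filling from the cheapest source first is optimal under one linear minimum: $3.85.

$3.85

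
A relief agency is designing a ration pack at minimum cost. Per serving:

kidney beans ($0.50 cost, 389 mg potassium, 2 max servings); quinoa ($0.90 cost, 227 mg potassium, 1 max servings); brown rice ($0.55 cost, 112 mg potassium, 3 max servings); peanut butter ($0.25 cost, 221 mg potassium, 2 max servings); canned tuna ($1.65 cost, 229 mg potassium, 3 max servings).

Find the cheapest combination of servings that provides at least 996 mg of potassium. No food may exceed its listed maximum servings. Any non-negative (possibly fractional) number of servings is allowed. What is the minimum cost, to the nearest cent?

$1.21

Cost per mg of potassium: peanut butter $0.0011, kidney beans $0.0013, quinoa $0.0040, brown rice $0.0049, canned tuna $0.0072.
Take 2 servings of peanut butter: +442.0 mg potassium for $0.50 (total $0.50, still need 554.0 mg).
Take 1.424 servings of kidney beans: +554.0 mg potassium for $0.71 (total $1.21, still need 0.0 mg).
Filling from the cheapest source first is optimal under one linear minimum: $1.21.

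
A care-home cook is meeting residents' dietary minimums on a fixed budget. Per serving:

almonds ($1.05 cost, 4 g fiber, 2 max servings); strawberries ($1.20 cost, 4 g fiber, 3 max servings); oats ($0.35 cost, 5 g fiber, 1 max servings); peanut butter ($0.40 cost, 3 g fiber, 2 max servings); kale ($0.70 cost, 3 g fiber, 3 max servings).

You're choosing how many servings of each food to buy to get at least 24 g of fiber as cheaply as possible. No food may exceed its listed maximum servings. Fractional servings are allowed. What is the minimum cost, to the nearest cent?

$4.30

Cost per g of fiber: oats $0.0700, peanut butter $0.1333, kale $0.2333, almonds $0.2625, strawberries $0.3000.
Take 1 serving of oats: +5.0 g fiber for $0.35 (total $0.35, still need 19.0 g).
Take 2 servings of peanut butter: +6.0 g fiber for $0.80 (total $1.15, still need 13.0 g).
Take 3 servings of kale: +9.0 g fiber for $2.10 (total $3.25, still need 4.0 g).
Take 1 serving of almonds: +4.0 g fiber for $1.05 (total $4.30, still need 0.0 g).
Greedy by cheapest-per-g is optimal for a single linear constraint, so the minimum cost is $4.30.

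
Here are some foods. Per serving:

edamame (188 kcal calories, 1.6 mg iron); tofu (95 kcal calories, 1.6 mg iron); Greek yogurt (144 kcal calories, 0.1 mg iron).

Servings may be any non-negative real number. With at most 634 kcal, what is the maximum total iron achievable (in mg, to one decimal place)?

Iron per kcal: tofu 0.01684, edamame 0.008511, Greek yogurt 0.0006944.
With no serving limits, spend the whole calories allowance on tofu: 634 kcal / 95 kcal × 1.6 mg = 10.7 mg.

10.7 mg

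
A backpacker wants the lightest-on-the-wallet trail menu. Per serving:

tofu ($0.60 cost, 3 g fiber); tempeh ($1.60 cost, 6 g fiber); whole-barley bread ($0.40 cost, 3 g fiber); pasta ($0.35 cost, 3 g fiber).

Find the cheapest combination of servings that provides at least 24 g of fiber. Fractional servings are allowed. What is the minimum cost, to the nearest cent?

Cost per g of fiber: pasta $0.1167, whole-barley bread $0.1333, tofu $0.2000, tempeh $0.2667.
With no serving limits, use only pasta: 24 g / 3 g = 8 servings × $0.35 = $2.80.

$2.80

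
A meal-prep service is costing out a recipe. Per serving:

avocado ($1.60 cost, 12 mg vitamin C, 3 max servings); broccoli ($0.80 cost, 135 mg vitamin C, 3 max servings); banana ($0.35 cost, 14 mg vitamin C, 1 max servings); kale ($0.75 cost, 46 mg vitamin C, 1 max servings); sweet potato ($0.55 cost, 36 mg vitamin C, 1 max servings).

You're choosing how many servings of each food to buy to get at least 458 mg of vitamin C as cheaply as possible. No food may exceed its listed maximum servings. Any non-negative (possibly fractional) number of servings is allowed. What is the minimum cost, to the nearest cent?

$3.23

Cost per mg of vitamin C: broccoli $0.0059, sweet potato $0.0153, kale $0.0163, banana $0.0250, avocado $0.1333.
Take 3 servings of broccoli: +405.0 mg vitamin C for $2.40 (total $2.40, still need 53.0 mg).
Take 1 serving of sweet potato: +36.0 mg vitamin C for $0.55 (total $2.95, still need 17.0 mg).
Take 0.3696 servings of kale: +17.0 mg vitamin C for $0.28 (total $3.23, still need 0.0 mg).
Greedy by cheapest-per-mg is optimal for a single linear constraint, so the minimum cost is $3.23.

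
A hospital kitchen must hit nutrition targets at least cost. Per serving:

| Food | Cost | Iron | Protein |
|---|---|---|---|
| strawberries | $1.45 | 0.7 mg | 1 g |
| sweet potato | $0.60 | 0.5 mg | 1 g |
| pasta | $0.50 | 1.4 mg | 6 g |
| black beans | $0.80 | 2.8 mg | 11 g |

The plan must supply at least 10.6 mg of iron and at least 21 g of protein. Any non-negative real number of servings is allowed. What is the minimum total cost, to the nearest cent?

$3.03

This is a tiny linear program; its minimum lies at a vertex of the feasible set. List the vertices and price them.
strawberries only: max(10.6/0.7, 21/1) = 21 servings → $30.45.
sweet potato only: max(10.6/0.5, 21/1) = 21.2 servings → $12.72.
pasta only: max(10.6/1.4, 21/6) = 7.571 servings → $3.79.
black beans only: max(10.6/2.8, 21/11) = 3.786 servings → $3.03.
strawberries + sweet potato with both tight: 0.5 servings and 20.5 servings → $13.03.
strawberries + pasta with both tight: 12.21 servings and 1.464 servings → $18.44.
strawberries + black beans with both tight: 11.8 servings and 0.8367 servings → $17.77.
sweet potato + pasta: intersection lies outside the first quadrant.
sweet potato + black beans: intersection lies outside the first quadrant.
pasta + black beans: the both-tight solution has a negative serving — not a feasible corner.
So the least-cost plan costs $3.03.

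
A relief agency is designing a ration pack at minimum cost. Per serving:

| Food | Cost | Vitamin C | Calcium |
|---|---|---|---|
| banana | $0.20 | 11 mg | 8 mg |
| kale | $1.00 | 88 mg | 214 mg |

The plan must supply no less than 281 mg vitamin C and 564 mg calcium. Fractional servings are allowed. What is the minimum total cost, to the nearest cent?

$3.19

Check every corner: each single food scaled to meet both minima, and each pair solved so both constraints bind.
banana only: max(281/11, 564/8) = 70.5 servings → $14.10.
kale only: max(281/88, 564/214) = 3.193 servings → $3.19.
banana + kale with both tight: 6.365 servings and 2.398 servings → $3.67.
The minimum over all feasible corners is $3.19.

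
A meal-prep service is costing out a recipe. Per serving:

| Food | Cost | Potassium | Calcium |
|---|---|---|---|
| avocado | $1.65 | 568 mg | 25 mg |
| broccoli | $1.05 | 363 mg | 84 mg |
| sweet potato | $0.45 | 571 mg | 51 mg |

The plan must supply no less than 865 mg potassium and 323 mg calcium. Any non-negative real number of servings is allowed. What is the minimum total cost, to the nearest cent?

At the optimum either one food covers both requirements or two foods hit both targets exactly; no other combination can be cheaper.
avocado only: max(865/568, 323/25) = 12.92 servings → $21.32.
broccoli only: max(865/363, 323/84) = 3.845 servings → $4.04.
sweet potato only: max(865/571, 323/51) = 6.333 servings → $2.85.
avocado + broccoli: the both-tight solution has a negative serving — not a feasible corner.
avocado + sweet potato: intersection lies outside the first quadrant.
broccoli + sweet potato: the both-tight solution has a negative serving — not a feasible corner.
The minimum over all feasible corners is $2.85.

$2.85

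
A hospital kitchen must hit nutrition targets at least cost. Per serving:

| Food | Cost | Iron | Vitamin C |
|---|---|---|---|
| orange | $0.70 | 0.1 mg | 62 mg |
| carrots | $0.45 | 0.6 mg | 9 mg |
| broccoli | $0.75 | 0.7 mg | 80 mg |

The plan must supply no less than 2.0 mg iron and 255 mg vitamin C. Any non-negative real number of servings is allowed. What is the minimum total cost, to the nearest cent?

Two binding constraints pin down two serving amounts, so the optimal mix uses at most two foods. The candidates are each food alone (scaled to the tighter of iron/vitamin C) and each pair with both constraints tight.
orange only: max(2.0/0.1, 255/62) = 20 servings → $14.00.
carrots only: max(2.0/0.6, 255/9) = 28.33 servings → $12.75.
broccoli only: max(2.0/0.7, 255/80) = 3.188 servings → $2.39.
orange + carrots with both tight: 3.719 servings and 2.713 servings → $3.82.
orange + broccoli with both tight: 0.5226 servings and 2.782 servings → $2.45.
carrots + broccoli: the both-tight solution has a negative serving — not a feasible corner.
So the least-cost plan costs $2.39.

$2.39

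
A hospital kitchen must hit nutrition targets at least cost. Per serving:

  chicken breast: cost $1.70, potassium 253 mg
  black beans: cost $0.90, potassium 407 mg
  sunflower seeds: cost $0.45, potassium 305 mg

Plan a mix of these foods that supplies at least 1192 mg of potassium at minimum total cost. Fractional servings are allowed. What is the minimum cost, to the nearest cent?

Cost per mg of potassium: sunflower seeds $0.0015, black beans $0.0022, chicken breast $0.0067.
With no serving limits, use only sunflower seeds: 1192 mg / 305 mg = 3.908 servings × $0.45 = $1.76.

$1.76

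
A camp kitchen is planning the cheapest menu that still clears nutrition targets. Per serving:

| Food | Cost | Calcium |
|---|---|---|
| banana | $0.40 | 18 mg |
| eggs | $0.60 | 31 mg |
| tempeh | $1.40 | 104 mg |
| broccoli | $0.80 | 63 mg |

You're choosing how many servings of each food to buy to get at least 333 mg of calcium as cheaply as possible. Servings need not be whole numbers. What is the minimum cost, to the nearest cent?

Cost per mg of calcium: broccoli $0.0127, tempeh $0.0135, eggs $0.0194, banana $0.0222.
With no serving limits, use only broccoli: 333 mg / 63 mg = 5.286 servings × $0.80 = $4.23.

$4.23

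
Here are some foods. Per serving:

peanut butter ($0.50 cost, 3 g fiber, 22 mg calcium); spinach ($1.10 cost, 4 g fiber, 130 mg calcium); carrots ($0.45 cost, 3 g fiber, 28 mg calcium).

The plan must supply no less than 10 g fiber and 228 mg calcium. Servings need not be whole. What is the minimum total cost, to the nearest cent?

Two binding constraints pin down two serving amounts, so the optimal mix uses at most two foods. The candidates are each food alone (scaled to the tighter of fiber/calcium) and each pair with both constraints tight.
peanut butter only: max(10/3, 228/22) = 10.36 servings → $5.18.
spinach only: max(10/4, 228/130) = 2.5 servings → $2.75.
carrots only: max(10/3, 228/28) = 8.143 servings → $3.66.
peanut butter + spinach with both tight: 1.285 servings and 1.536 servings → $2.33.
peanut butter + carrots: the both-tight solution has a negative serving — not a feasible corner.
spinach + carrots with both tight: 1.453 servings and 1.396 servings → $2.23.
Cheapest feasible corner: $2.23.

$2.23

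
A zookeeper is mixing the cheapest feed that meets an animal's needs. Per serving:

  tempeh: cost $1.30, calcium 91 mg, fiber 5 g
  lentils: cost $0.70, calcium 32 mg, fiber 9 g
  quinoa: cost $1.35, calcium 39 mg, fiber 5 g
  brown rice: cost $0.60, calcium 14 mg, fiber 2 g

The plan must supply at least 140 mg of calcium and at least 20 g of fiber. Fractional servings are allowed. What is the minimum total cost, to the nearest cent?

For a min-cost LP with two ≥-constraints, a basic feasible solution has at most two positive variables.
tempeh only: max(140/91, 20/5) = 4 servings → $5.20.
lentils only: max(140/32, 20/9) = 4.375 servings → $3.06.
quinoa only: max(140/39, 20/5) = 4 servings → $5.40.
brown rice only: max(140/14, 20/2) = 10 servings → $6.00.
tempeh + lentils with both tight: 0.9408 servings and 1.7 servings → $2.41.
tempeh + quinoa: intersection lies outside the first quadrant.
tempeh + brown rice with both tight: 0 servings and 10 servings → $6.00.
lentils + quinoa with both tight: 0.4188 servings and 3.246 servings → $4.68.
lentils + brown rice with both tight: 0 servings and 10 servings → $6.00.
quinoa + brown rice with both tight: 0 servings and 10 servings → $6.00.
So the least-cost plan costs $2.41.

$2.41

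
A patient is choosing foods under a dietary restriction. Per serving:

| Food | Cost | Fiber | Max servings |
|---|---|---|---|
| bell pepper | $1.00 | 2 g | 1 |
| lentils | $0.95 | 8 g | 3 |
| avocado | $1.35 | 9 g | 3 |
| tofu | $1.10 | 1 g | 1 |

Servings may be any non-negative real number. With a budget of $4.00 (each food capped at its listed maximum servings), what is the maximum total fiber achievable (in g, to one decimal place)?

31.7 g

Fiber per dollar: lentils 8.421, avocado 6.667, bell pepper 2, tofu 0.9091.
Take 3 servings of lentils: spends $2.85, +24.0 g fiber (running total 24.0 g).
Take 0.8519 servings of avocado: spends $1.15, +7.7 g fiber (running total 31.7 g).
Greedy by best ratio exhausts the cost allowance optimally: 31.7 g.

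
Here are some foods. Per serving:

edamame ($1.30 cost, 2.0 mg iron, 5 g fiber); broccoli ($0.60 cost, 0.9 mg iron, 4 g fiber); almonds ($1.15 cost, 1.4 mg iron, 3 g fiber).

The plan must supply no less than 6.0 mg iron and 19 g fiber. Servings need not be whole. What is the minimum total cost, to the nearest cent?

$3.93

Compare the cost at each extreme point of the feasible region.
edamame only: max(6.0/2.0, 19/5) = 3.8 servings → $4.94.
broccoli only: max(6.0/0.9, 19/4) = 6.667 servings → $4.00.
almonds only: max(6.0/1.4, 19/3) = 6.333 servings → $7.28.
edamame + broccoli with both tight: 1.971 servings and 2.286 servings → $3.93.
edamame + almonds: the both-tight solution has a negative serving — not a feasible corner.
broccoli + almonds with both tight: 2.966 servings and 2.379 servings → $4.52.
Cheapest feasible corner: $3.93.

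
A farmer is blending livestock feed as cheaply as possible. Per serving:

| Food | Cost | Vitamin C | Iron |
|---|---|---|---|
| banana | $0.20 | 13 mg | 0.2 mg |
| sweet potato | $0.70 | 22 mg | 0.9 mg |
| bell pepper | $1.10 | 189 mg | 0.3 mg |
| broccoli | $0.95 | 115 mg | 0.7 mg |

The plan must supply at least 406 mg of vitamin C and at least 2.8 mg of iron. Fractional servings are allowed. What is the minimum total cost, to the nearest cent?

For a min-cost LP with two ≥-constraints, a basic feasible solution has at most two positive variables.
banana only: max(406/13, 2.8/0.2) = 31.23 servings → $6.25.
sweet potato only: max(406/22, 2.8/0.9) = 18.45 servings → $12.92.
bell pepper only: max(406/189, 2.8/0.3) = 9.333 servings → $10.27.
broccoli only: max(406/115, 2.8/0.7) = 4 servings → $3.80.
banana + sweet potato with both targets exact would need a negative amount; discard.
banana + bell pepper with both tight: 12.02 servings and 1.322 servings → $3.86.
banana + broccoli with both tight: 2.719 servings and 3.223 servings → $3.61.
sweet potato + bell pepper with both tight: 2.492 servings and 1.858 servings → $3.79.
sweet potato + broccoli with both tight: 0.4291 servings and 3.448 servings → $3.58.
bell pepper + broccoli with both targets exact would need a negative amount; discard.
The minimum over all feasible corners is $3.58.

$3.58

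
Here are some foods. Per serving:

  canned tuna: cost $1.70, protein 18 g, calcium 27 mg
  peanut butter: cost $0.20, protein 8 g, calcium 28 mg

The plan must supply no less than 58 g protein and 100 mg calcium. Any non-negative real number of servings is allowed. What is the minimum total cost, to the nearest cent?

$1.45

With two linear requirements the optimum uses one or two foods; enumerate the corners.
canned tuna only: max(58/18, 100/27) = 3.704 servings → $6.30.
peanut butter only: max(58/8, 100/28) = 7.25 servings → $1.45.
canned tuna + peanut butter with both tight: 2.861 servings and 0.8125 servings → $5.03.
So the least-cost plan costs $1.45.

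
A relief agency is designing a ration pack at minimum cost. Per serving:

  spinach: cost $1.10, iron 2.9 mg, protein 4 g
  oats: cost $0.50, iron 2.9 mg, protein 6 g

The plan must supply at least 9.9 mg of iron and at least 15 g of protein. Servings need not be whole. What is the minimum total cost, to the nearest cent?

$1.71

Check every corner: each single food scaled to meet both minima, and each pair solved so both constraints bind.
spinach only: max(9.9/2.9, 15/4) = 3.75 servings → $4.12.
oats only: max(9.9/2.9, 15/6) = 3.414 servings → $1.71.
spinach + oats with both tight: 2.741 servings and 0.6724 servings → $3.35.
Cheapest feasible corner: $1.71.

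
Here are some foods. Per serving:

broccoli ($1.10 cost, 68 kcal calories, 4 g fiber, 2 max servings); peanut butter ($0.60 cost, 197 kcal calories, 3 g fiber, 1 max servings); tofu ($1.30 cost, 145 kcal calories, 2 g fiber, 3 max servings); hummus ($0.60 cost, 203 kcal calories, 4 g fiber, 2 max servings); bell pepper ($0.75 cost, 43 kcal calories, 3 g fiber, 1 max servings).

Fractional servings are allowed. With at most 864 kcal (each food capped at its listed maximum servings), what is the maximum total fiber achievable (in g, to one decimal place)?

23.1 g

Fiber per kcal: bell pepper 0.06977, broccoli 0.05882, hummus 0.0197, peanut butter 0.01523, tofu 0.01379.
Take 1 serving of bell pepper: uses 43 kcal, +3.0 g fiber (running total 3.0 g).
Take 2 servings of broccoli: uses 136 kcal, +8.0 g fiber (running total 11.0 g).
Take 2 servings of hummus: uses 406 kcal, +8.0 g fiber (running total 19.0 g).
Take 1 serving of peanut butter: uses 197 kcal, +3.0 g fiber (running total 22.0 g).
Take 0.5655 servings of tofu: uses 82 kcal, +1.1 g fiber (running total 23.1 g).
Filling greedily by fiber-per-kcal is optimal for one linear limit, giving 23.1 g.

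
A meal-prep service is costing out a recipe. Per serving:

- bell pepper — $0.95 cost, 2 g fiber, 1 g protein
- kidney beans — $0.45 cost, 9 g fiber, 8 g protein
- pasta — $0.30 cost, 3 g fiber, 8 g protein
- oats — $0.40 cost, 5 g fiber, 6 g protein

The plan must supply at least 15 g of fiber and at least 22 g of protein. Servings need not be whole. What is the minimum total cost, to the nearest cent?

$0.99

With two linear requirements the optimum uses one or two foods; enumerate the corners.
bell pepper only: max(15/2, 22/1) = 22 servings → $20.90.
kidney beans only: max(15/9, 22/8) = 2.75 servings → $1.24.
pasta only: max(15/3, 22/8) = 5 servings → $1.50.
oats only: max(15/5, 22/6) = 3.667 servings → $1.47.
bell pepper + kidney beans with both targets exact would need a negative amount; discard.
bell pepper + pasta with both tight: 4.154 servings and 2.231 servings → $4.62.
bell pepper + oats with both targets exact would need a negative amount; discard.
kidney beans + pasta with both tight: 1.125 servings and 1.625 servings → $0.99.
kidney beans + oats: the both-tight solution has a negative serving — not a feasible corner.
pasta + oats with both tight: 0.9091 servings and 2.455 servings → $1.25.
The minimum over all feasible corners is $0.99.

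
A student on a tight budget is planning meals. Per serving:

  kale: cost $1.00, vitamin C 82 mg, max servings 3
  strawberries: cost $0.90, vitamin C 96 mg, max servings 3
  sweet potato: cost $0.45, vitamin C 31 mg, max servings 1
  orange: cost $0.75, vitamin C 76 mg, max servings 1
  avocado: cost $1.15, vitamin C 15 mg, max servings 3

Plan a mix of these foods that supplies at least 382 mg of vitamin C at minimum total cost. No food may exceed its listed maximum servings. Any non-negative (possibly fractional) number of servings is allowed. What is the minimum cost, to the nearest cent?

Cost per mg of vitamin C: strawberries $0.0094, orange $0.0099, kale $0.0122, sweet potato $0.0145, avocado $0.0767.
Take 3 servings of strawberries: +288.0 mg vitamin C for $2.70 (total $2.70, still need 94.0 mg).
Take 1 serving of orange: +76.0 mg vitamin C for $0.75 (total $3.45, still need 18.0 mg).
Take 0.2195 servings of kale: +18.0 mg vitamin C for $0.22 (total $3.67, still need 0.0 mg).
Filling from the cheapest source first is optimal under one linear minimum: $3.67.

$3.67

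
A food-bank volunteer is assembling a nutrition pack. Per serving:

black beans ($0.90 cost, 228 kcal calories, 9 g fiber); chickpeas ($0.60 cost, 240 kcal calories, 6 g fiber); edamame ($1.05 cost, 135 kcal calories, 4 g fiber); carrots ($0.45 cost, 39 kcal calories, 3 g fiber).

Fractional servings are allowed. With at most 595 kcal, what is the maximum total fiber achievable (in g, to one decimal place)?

45.8 g

Fiber per kcal: carrots 0.07692, black beans 0.03947, edamame 0.02963, chickpeas 0.025.
With no serving limits, spend the whole calories allowance on carrots: 595 kcal / 39 kcal × 3 g = 45.8 g.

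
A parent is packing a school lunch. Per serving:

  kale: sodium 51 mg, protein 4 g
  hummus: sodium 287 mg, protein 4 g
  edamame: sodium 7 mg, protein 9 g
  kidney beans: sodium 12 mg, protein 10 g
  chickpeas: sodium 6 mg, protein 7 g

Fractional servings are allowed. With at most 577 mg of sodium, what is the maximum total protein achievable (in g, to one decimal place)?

Protein per mg sodium: edamame 1.286, chickpeas 1.167, kidney beans 0.8333, kale 0.07843, hummus 0.01394.
With no serving limits, spend the whole sodium allowance on edamame: 577 mg / 7 mg × 9 g = 741.9 g.

741.9 g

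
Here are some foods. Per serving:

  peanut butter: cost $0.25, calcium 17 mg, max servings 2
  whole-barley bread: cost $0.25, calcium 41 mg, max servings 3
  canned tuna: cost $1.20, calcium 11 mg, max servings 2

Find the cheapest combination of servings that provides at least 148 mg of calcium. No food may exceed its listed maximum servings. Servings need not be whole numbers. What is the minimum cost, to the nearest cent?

Cost per mg of calcium: whole-barley bread $0.0061, peanut butter $0.0147, canned tuna $0.1091.
Take 3 servings of whole-barley bread: +123.0 mg calcium for $0.75 (total $0.75, still need 25.0 mg).
Take 1.471 servings of peanut butter: +25.0 mg calcium for $0.37 (total $1.12, still need 0.0 mg).
Greedy by cheapest-per-mg is optimal for a single linear constraint, so the minimum cost is $1.12.

$1.12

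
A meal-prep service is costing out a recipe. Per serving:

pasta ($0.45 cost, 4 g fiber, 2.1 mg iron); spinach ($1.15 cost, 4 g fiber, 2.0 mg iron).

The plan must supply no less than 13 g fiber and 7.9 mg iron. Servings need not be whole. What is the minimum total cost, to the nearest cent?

$1.69

Check every corner: each single food scaled to meet both minima, and each pair solved so both constraints bind.
pasta only: max(13/4, 7.9/2.1) = 3.762 servings → $1.69.
spinach only: max(13/4, 7.9/2.0) = 3.95 servings → $4.54.
pasta + spinach: intersection lies outside the first quadrant.
The minimum over all feasible corners is $1.69.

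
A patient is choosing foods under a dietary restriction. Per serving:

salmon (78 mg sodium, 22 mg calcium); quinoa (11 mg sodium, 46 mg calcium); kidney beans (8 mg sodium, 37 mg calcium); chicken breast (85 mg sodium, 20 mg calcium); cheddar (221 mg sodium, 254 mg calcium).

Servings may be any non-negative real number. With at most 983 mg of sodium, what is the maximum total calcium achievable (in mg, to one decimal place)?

4546.4 mg

Calcium per mg sodium: kidney beans 4.625, quinoa 4.182, cheddar 1.149, salmon 0.2821, chicken breast 0.2353.
With no serving limits, spend the whole sodium allowance on kidney beans: 983 mg / 8 mg × 37 mg = 4546.4 mg.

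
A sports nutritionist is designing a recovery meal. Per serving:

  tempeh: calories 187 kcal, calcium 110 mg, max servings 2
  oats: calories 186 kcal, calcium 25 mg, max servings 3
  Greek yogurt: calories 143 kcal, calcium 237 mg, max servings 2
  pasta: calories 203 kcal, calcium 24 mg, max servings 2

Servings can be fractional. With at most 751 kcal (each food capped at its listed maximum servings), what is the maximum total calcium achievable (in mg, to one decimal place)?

Calcium per kcal: Greek yogurt 1.657, tempeh 0.5882, oats 0.1344, pasta 0.1182.
Take 2 servings of Greek yogurt: uses 286 kcal, +474.0 mg calcium (running total 474.0 mg).
Take 2 servings of tempeh: uses 374 kcal, +220.0 mg calcium (running total 694.0 mg).
Take 0.4892 servings of oats: uses 91 kcal, +12.2 mg calcium (running total 706.2 mg).
Filling greedily by calcium-per-kcal is optimal for one linear limit, giving 706.2 mg.

706.2 mg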